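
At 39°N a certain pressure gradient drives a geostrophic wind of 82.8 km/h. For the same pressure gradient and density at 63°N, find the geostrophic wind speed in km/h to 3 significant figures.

58.5 km/h

With the same pressure gradient and density, V_g ∝ 1/f ∝ 1/sin φ.
V₂ = V₁ · sin φ₁ / sin φ₂ = 82.8 × sin 39° / sin 63°
V₂ = 82.8 × 0.6293/0.8910 = 58.5 km/h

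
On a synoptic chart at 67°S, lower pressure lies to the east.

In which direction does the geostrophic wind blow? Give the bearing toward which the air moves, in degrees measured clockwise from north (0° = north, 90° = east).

000°

The pressure-gradient force points toward the east (bearing 090°).
Geostrophic balance: in the Southern Hemisphere the Coriolis force deflects motion to the left, so the geostrophic wind blows 90° to the left of the pressure-gradient force (low pressure on the right).
Rotating 090° by 90° counterclockwise gives 000° — the wind blows toward the north.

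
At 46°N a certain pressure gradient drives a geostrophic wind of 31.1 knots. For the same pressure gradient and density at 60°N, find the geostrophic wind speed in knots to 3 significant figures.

With the same pressure gradient and density, V_g ∝ 1/f ∝ 1/sin φ.
V₂ = V₁ · sin φ₁ / sin φ₂ = 31.1 × sin 46° / sin 60°
V₂ = 31.1 × 0.7193/0.8660 = 25.8 knots

25.8 knots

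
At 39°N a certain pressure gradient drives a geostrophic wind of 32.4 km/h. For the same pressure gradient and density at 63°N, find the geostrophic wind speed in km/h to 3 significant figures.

22.9 km/h

With the same pressure gradient and density, V_g ∝ 1/f ∝ 1/sin φ.
V₂ = V₁ · sin φ₁ / sin φ₂ = 32.4 × sin 39° / sin 63°
V₂ = 32.4 × 0.6293/0.8910 = 22.9 km/h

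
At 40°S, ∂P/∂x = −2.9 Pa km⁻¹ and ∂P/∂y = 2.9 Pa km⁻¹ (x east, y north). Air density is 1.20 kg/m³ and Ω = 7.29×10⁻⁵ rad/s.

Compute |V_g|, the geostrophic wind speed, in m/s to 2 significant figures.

36 m/s

Coriolis parameter at 40°S:
f = 2Ω sin φ = 2 × 7.29×10⁻⁵ × sin 40° = 9.37×10⁻⁵ s⁻¹
In the Southern Hemisphere f is negative: f = −9.37×10⁻⁵ s⁻¹.
Component geostrophic relations (x east, y north):
u_g = −(1/(fρ)) ∂P/∂y,  v_g = (1/(fρ)) ∂P/∂x
u_g = −(2.9×10⁻³)/(−9.37×10⁻⁵ × 1.20) = 25.8 m/s;  v_g = (−2.9×10⁻³)/(−9.37×10⁻⁵ × 1.20) = 25.8 m/s
|V_g| = √(u_g² + v_g²) = 36.5 m/s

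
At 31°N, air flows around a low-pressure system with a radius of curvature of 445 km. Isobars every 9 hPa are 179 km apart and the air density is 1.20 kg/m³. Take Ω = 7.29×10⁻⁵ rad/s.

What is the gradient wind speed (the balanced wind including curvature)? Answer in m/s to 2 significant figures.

Coriolis parameter at 31°N:
f = 2Ω sin φ = 2 × 7.29×10⁻⁵ × sin 31° = 7.51×10⁻⁵ s⁻¹
Pressure gradient: |∂P/∂n| = 900 Pa / 179000 m = 5.03×10⁻³ Pa/m
Geostrophic speed: V_g = |∂P/∂n|/(fρ) = 5.03×10⁻³/(7.51×10⁻⁵ × 1.20) = 55.8 m/s
Around a low, centrifugal force acts outward with Coriolis, so pressure-gradient force balances both:
(1/ρ)|∂P/∂n| = fV + V²/R  →  V² + fR·V − fR·V_g = 0
With fR = 7.51×10⁻⁵ × 445×10³ m = 33.4 m/s:
V = [−fR + √((fR)² + 4 fR V_g)]/2 = [−33.4 + √(33.4² + 4×33.4×55.8)]/2 = 29.6 m/s
Subgeostrophic (V < V_g = 55.8 m/s), as expected around a low.

30 m/s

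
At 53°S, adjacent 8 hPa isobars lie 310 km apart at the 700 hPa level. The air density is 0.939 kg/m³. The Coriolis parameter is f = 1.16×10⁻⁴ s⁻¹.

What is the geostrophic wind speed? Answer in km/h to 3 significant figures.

85.3 km/h

Pressure gradient: |∂P/∂n| = 800 Pa / 310000 m = 2.58×10⁻³ Pa/m
Geostrophic balance (pressure-gradient force = Coriolis force):
V_g = (1/(fρ)) |∂P/∂n| = 2.58×10⁻³ / (1.16×10⁻⁴ × 0.939) = 23.7 m/s
Converting: 23.7 m/s × 3.6 = 85.3 km/h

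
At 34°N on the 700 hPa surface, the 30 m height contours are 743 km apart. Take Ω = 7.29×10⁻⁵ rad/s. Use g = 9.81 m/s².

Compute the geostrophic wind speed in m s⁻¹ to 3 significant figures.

Coriolis parameter at 34°N:
f = 2Ω sin φ = 2 × 7.29×10⁻⁵ × sin 34° = 8.15×10⁻⁵ s⁻¹
Height gradient: |∂Z/∂n| = 30 m / 743000 m = 4.04×10⁻⁵
On a pressure surface, geostrophic balance gives V_g = (g/f)|∂Z/∂n|:
V_g = 9.81 × 4.04×10⁻⁵ / 8.15×10⁻⁵ = 4.86 m/s

4.86 m s⁻¹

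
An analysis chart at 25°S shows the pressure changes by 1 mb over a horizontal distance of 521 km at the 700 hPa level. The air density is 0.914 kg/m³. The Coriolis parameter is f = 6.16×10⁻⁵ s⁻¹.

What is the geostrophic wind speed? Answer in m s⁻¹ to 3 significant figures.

Pressure gradient: |∂P/∂n| = 100 Pa / 521000 m = 1.92×10⁻⁴ Pa/m
Geostrophic balance (pressure-gradient force = Coriolis force):
V_g = (1/(fρ)) |∂P/∂n| = 1.92×10⁻⁴ / (6.16×10⁻⁵ × 0.914) = 3.41 m/s

3.41 m s⁻¹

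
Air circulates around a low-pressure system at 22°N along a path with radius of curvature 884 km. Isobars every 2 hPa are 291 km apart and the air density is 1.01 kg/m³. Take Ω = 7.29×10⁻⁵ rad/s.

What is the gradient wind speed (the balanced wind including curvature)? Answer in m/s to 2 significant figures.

10 m/s

Coriolis parameter at 22°N:
f = 2Ω sin φ = 2 × 7.29×10⁻⁵ × sin 22° = 5.46×10⁻⁵ s⁻¹
Pressure gradient: |∂P/∂n| = 200 Pa / 291000 m = 6.87×10⁻⁴ Pa/m
Geostrophic speed: V_g = |∂P/∂n|/(fρ) = 6.87×10⁻⁴/(5.46×10⁻⁵ × 1.01) = 12.5 m/s
Around a low, centrifugal force acts outward with Coriolis, so pressure-gradient force balances both:
(1/ρ)|∂P/∂n| = fV + V²/R  →  V² + fR·V − fR·V_g = 0
With fR = 5.46×10⁻⁵ × 884×10³ m = 48.3 m/s:
V = [−fR + √((fR)² + 4 fR V_g)]/2 = [−48.3 + √(48.3² + 4×48.3×12.5)]/2 = 10.3 m/s
Subgeostrophic (V < V_g = 12.5 m/s), as expected around a low.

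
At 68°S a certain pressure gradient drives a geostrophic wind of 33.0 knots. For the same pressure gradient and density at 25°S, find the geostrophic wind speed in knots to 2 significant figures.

With the same pressure gradient and density, V_g ∝ 1/f ∝ 1/sin φ.
V₂ = V₁ · sin φ₁ / sin φ₂ = 33.0 × sin 68° / sin 25°
V₂ = 33.0 × 0.9272/0.4226 = 72 knots

72 knots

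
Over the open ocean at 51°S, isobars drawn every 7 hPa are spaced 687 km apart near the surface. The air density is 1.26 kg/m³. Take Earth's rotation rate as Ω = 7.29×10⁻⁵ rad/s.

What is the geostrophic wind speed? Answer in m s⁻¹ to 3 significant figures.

Coriolis parameter at 51°S:
f = 2Ω sin φ = 2 × 7.29×10⁻⁵ × sin 51° = 1.13×10⁻⁴ s⁻¹
Pressure gradient: |∂P/∂n| = 700 Pa / 687000 m = 1.02×10⁻³ Pa/m
Geostrophic balance (pressure-gradient force = Coriolis force):
V_g = (1/(fρ)) |∂P/∂n| = 1.02×10⁻³ / (1.13×10⁻⁴ × 1.26) = 7.14 m/s

7.14 m s⁻¹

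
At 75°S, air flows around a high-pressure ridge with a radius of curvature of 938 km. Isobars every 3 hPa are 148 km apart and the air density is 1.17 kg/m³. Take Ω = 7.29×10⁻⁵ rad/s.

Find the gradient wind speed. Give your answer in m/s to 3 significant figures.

13.7 m/s

Coriolis parameter at 75°S:
f = 2Ω sin φ = 2 × 7.29×10⁻⁵ × sin 75° = 1.41×10⁻⁴ s⁻¹
Pressure gradient: |∂P/∂n| = 300 Pa / 148000 m = 2.03×10⁻³ Pa/m
Geostrophic speed: V_g = |∂P/∂n|/(fρ) = 2.03×10⁻³/(1.41×10⁻⁴ × 1.17) = 12.3 m/s
Around a high, pressure-gradient force acts outward with centrifugal, so Coriolis balances both:
fV = (1/ρ)|∂P/∂n| + V²/R  →  V² − fR·V + fR·V_g = 0
With fR = 1.41×10⁻⁴ × 938×10³ m = 132 m/s:
V = [fR − √((fR)² − 4 fR V_g)]/2 = [132 − √(132² − 4×132×12.3)]/2 = 13.7 m/s
Supergeostrophic (V > V_g = 12.3 m/s), as expected around a high.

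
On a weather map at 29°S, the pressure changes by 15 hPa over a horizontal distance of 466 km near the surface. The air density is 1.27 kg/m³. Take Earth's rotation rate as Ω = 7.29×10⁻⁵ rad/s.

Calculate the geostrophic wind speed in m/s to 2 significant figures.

36 m/s

Coriolis parameter at 29°S:
f = 2Ω sin φ = 2 × 7.29×10⁻⁵ × sin 29° = 7.07×10⁻⁵ s⁻¹
Pressure gradient: |∂P/∂n| = 1500 Pa / 466000 m = 3.22×10⁻³ Pa/m
Geostrophic balance (pressure-gradient force = Coriolis force):
V_g = (1/(fρ)) |∂P/∂n| = 3.22×10⁻³ / (7.07×10⁻⁵ × 1.27) = 35.9 m/s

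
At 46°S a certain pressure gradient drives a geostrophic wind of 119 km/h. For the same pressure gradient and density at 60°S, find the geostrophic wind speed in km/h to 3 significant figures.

98.8 km/h

With the same pressure gradient and density, V_g ∝ 1/f ∝ 1/sin φ.
V₂ = V₁ · sin φ₁ / sin φ₂ = 119 × sin 46° / sin 60°
V₂ = 119 × 0.7193/0.8660 = 98.8 km/h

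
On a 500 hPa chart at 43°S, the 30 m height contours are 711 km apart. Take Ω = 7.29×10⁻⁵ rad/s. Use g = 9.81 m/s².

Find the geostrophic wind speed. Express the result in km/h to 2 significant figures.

15 km/h

Coriolis parameter at 43°S:
f = 2Ω sin φ = 2 × 7.29×10⁻⁵ × sin 43° = 9.94×10⁻⁵ s⁻¹
Height gradient: |∂Z/∂n| = 30 m / 711000 m = 4.22×10⁻⁵
On a pressure surface, geostrophic balance gives V_g = (g/f)|∂Z/∂n|:
V_g = 9.81 × 4.22×10⁻⁵ / 9.94×10⁻⁵ = 4.16 m/s
Converting: 4.16 m/s × 3.6 = 15 km/h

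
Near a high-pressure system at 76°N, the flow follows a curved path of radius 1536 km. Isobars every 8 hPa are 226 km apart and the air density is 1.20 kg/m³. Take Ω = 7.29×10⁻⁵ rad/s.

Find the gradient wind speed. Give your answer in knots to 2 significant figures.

45 knots

Coriolis parameter at 76°N:
f = 2Ω sin φ = 2 × 7.29×10⁻⁵ × sin 76° = 1.41×10⁻⁴ s⁻¹
Pressure gradient: |∂P/∂n| = 800 Pa / 226000 m = 3.54×10⁻³ Pa/m
Geostrophic speed: V_g = |∂P/∂n|/(fρ) = 3.54×10⁻³/(1.41×10⁻⁴ × 1.20) = 20.9 m/s
Around a high, pressure-gradient force acts outward with centrifugal, so Coriolis balances both:
fV = (1/ρ)|∂P/∂n| + V²/R  →  V² − fR·V + fR·V_g = 0
With fR = 1.41×10⁻⁴ × 1536×10³ m = 217 m/s:
V = [fR − √((fR)² − 4 fR V_g)]/2 = [217 − √(217² − 4×217×20.9)]/2 = 23.4 m/s
Supergeostrophic (V > V_g = 20.9 m/s), as expected around a high.
Converting: 23.4 m/s × 1.944 = 45 knots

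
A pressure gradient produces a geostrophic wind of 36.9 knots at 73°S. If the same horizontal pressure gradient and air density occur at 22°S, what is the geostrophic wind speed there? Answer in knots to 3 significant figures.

With the same pressure gradient and density, V_g ∝ 1/f ∝ 1/sin φ.
V₂ = V₁ · sin φ₁ / sin φ₂ = 36.9 × sin 73° / sin 22°
V₂ = 36.9 × 0.9563/0.3746 = 94.2 knots

94.2 knots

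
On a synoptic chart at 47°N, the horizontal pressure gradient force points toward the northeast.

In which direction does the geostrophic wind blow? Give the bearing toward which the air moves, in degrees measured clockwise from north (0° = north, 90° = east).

The pressure-gradient force points toward the northeast (bearing 045°).
Geostrophic balance: in the Northern Hemisphere the Coriolis force deflects motion to the right, so the geostrophic wind blows 90° to the right of the pressure-gradient force (low pressure on the left).
Rotating 045° by 90° clockwise gives 135° — the wind blows toward the southeast.

135°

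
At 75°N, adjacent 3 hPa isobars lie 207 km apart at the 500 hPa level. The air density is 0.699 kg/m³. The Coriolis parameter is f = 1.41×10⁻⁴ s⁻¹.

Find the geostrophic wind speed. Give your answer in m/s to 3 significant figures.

14.7 m/s

Pressure gradient: |∂P/∂n| = 300 Pa / 207000 m = 1.45×10⁻³ Pa/m
Geostrophic balance (pressure-gradient force = Coriolis force):
V_g = (1/(fρ)) |∂P/∂n| = 1.45×10⁻³ / (1.41×10⁻⁴ × 0.699) = 14.7 m/s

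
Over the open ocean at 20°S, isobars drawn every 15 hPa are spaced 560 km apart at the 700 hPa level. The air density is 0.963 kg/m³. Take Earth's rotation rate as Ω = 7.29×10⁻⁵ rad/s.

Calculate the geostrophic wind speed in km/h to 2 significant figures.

Coriolis parameter at 20°S:
f = 2Ω sin φ = 2 × 7.29×10⁻⁵ × sin 20° = 4.99×10⁻⁵ s⁻¹
Pressure gradient: |∂P/∂n| = 1500 Pa / 560000 m = 2.68×10⁻³ Pa/m
Geostrophic balance (pressure-gradient force = Coriolis force):
V_g = (1/(fρ)) |∂P/∂n| = 2.68×10⁻³ / (4.99×10⁻⁵ × 0.963) = 55.8 m/s
Converting: 55.8 m/s × 3.6 = 200 km/h

200 km/h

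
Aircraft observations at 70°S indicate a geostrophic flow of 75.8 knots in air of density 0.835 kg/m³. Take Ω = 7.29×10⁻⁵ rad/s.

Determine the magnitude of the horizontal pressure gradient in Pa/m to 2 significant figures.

4.5×10⁻³ Pa/m

Coriolis parameter at 70°S:
f = 2Ω sin φ = 2 × 7.29×10⁻⁵ × sin 70° = 1.37×10⁻⁴ s⁻¹
Wind speed in SI: 75.8 knots = 39.0 m/s
Geostrophic balance rearranged: |∂P/∂n| = f ρ V_g
|∂P/∂n| = 1.37×10⁻⁴ × 0.835 × 39.0 = 4.46×10⁻³ Pa/m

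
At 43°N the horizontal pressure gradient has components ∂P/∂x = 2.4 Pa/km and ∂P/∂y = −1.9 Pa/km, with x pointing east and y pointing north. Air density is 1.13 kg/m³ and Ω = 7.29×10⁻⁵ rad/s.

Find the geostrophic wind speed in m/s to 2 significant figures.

Coriolis parameter at 43°N:
f = 2Ω sin φ = 2 × 7.29×10⁻⁵ × sin 43° = 9.94×10⁻⁵ s⁻¹
Component geostrophic relations (x east, y north):
u_g = −(1/(fρ)) ∂P/∂y,  v_g = (1/(fρ)) ∂P/∂x
u_g = −(−1.9×10⁻³)/(9.94×10⁻⁵ × 1.13) = 16.9 m/s;  v_g = (2.4×10⁻³)/(9.94×10⁻⁵ × 1.13) = 21.4 m/s
|V_g| = √(u_g² + v_g²) = 27.2 m/s

27 m/s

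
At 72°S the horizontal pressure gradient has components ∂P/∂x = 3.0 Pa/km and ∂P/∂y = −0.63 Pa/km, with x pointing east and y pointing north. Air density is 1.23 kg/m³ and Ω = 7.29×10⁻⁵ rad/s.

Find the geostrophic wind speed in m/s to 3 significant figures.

18.0 m/s

Coriolis parameter at 72°S:
f = 2Ω sin φ = 2 × 7.29×10⁻⁵ × sin 72° = 1.39×10⁻⁴ s⁻¹
In the Southern Hemisphere f is negative: f = −1.39×10⁻⁴ s⁻¹.
Component geostrophic relations (x east, y north):
u_g = −(1/(fρ)) ∂P/∂y,  v_g = (1/(fρ)) ∂P/∂x
u_g = −(−0.63×10⁻³)/(−1.39×10⁻⁴ × 1.23) = −3.69 m/s;  v_g = (3.0×10⁻³)/(−1.39×10⁻⁴ × 1.23) = −17.6 m/s
|V_g| = √(u_g² + v_g²) = 18.0 m/s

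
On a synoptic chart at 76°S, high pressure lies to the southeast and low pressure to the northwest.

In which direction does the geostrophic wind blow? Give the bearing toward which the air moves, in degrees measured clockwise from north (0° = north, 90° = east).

The pressure-gradient force points toward the northwest (bearing 315°).
Geostrophic balance: in the Southern Hemisphere the Coriolis force deflects motion to the left, so the geostrophic wind blows 90° to the left of the pressure-gradient force (low pressure on the right).
Rotating 315° by 90° counterclockwise gives 225° — the wind blows toward the southwest.

225°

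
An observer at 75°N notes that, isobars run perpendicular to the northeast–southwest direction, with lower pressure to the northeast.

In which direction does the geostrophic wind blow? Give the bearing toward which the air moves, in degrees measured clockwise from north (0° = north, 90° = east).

135°

The pressure-gradient force points toward the northeast (bearing 045°).
Geostrophic balance: in the Northern Hemisphere the Coriolis force deflects motion to the right, so the geostrophic wind blows 90° to the right of the pressure-gradient force (low pressure on the left).
Rotating 045° by 90° clockwise gives 135° — the wind blows toward the southeast.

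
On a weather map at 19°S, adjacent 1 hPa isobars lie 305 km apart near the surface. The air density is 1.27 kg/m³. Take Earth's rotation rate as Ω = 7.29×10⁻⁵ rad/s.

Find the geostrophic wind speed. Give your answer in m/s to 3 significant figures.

5.44 m/s

Coriolis parameter at 19°S:
f = 2Ω sin φ = 2 × 7.29×10⁻⁵ × sin 19° = 4.75×10⁻⁵ s⁻¹
Pressure gradient: |∂P/∂n| = 100 Pa / 305000 m = 3.28×10⁻⁴ Pa/m
Geostrophic balance (pressure-gradient force = Coriolis force):
V_g = (1/(fρ)) |∂P/∂n| = 3.28×10⁻⁴ / (4.75×10⁻⁵ × 1.27) = 5.44 m/s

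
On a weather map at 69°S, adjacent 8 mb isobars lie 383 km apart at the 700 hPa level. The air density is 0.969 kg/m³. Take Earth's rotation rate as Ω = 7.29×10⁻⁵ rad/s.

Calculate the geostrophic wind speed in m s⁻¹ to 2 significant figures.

Coriolis parameter at 69°S:
f = 2Ω sin φ = 2 × 7.29×10⁻⁵ × sin 69° = 1.36×10⁻⁴ s⁻¹
Pressure gradient: |∂P/∂n| = 800 Pa / 383000 m = 2.09×10⁻³ Pa/m
Geostrophic balance (pressure-gradient force = Coriolis force):
V_g = (1/(fρ)) |∂P/∂n| = 2.09×10⁻³ / (1.36×10⁻⁴ × 0.969) = 15.8 m/s

16 m s⁻¹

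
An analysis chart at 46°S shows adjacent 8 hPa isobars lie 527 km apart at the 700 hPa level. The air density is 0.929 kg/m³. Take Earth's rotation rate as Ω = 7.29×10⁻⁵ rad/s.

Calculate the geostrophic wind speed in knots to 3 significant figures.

Coriolis parameter at 46°S:
f = 2Ω sin φ = 2 × 7.29×10⁻⁵ × sin 46° = 1.05×10⁻⁴ s⁻¹
Pressure gradient: |∂P/∂n| = 800 Pa / 527000 m = 1.52×10⁻³ Pa/m
Geostrophic balance (pressure-gradient force = Coriolis force):
V_g = (1/(fρ)) |∂P/∂n| = 1.52×10⁻³ / (1.05×10⁻⁴ × 0.929) = 15.6 m/s
Converting: 15.6 m/s × 1.944 = 30.3 knots

30.3 knots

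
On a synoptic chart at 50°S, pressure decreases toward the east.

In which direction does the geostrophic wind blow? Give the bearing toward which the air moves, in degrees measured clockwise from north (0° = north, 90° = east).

000°

The pressure-gradient force points toward the east (bearing 090°).
Geostrophic balance: in the Southern Hemisphere the Coriolis force deflects motion to the left, so the geostrophic wind blows 90° to the left of the pressure-gradient force (low pressure on the right).
Rotating 090° by 90° counterclockwise gives 000° — the wind blows toward the north.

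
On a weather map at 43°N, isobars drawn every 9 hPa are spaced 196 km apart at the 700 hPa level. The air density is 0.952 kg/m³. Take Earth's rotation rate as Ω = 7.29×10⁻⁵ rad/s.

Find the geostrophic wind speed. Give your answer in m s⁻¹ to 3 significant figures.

48.5 m s⁻¹

Coriolis parameter at 43°N:
f = 2Ω sin φ = 2 × 7.29×10⁻⁵ × sin 43° = 9.94×10⁻⁵ s⁻¹
Pressure gradient: |∂P/∂n| = 900 Pa / 196000 m = 4.59×10⁻³ Pa/m
Geostrophic balance (pressure-gradient force = Coriolis force):
V_g = (1/(fρ)) |∂P/∂n| = 4.59×10⁻³ / (9.94×10⁻⁵ × 0.952) = 48.5 m/s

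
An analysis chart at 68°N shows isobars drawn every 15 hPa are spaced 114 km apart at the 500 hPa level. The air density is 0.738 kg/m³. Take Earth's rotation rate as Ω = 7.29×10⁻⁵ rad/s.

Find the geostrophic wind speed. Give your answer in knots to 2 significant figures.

Coriolis parameter at 68°N:
f = 2Ω sin φ = 2 × 7.29×10⁻⁵ × sin 68° = 1.35×10⁻⁴ s⁻¹
Pressure gradient: |∂P/∂n| = 1500 Pa / 114000 m = 1.32×10⁻² Pa/m
Geostrophic balance (pressure-gradient force = Coriolis force):
V_g = (1/(fρ)) |∂P/∂n| = 1.32×10⁻² / (1.35×10⁻⁴ × 0.738) = 132 m/s
Converting: 132 m/s × 1.944 = 260 knots

260 knots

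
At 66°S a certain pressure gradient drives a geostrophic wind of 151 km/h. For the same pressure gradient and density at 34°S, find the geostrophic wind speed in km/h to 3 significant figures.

With the same pressure gradient and density, V_g ∝ 1/f ∝ 1/sin φ.
V₂ = V₁ · sin φ₁ / sin φ₂ = 151 × sin 66° / sin 34°
V₂ = 151 × 0.9135/0.5592 = 247 km/h

247 km/h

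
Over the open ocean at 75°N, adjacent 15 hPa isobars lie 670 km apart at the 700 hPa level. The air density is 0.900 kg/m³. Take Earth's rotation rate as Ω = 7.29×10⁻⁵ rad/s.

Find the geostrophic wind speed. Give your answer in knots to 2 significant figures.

34 knots

Coriolis parameter at 75°N:
f = 2Ω sin φ = 2 × 7.29×10⁻⁵ × sin 75° = 1.41×10⁻⁴ s⁻¹
Pressure gradient: |∂P/∂n| = 1500 Pa / 670000 m = 2.24×10⁻³ Pa/m
Geostrophic balance (pressure-gradient force = Coriolis force):
V_g = (1/(fρ)) |∂P/∂n| = 2.24×10⁻³ / (1.41×10⁻⁴ × 0.900) = 17.7 m/s
Converting: 17.7 m/s × 1.944 = 34 knots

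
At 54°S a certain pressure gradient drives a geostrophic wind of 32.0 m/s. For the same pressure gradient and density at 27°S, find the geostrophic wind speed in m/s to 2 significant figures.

With the same pressure gradient and density, V_g ∝ 1/f ∝ 1/sin φ.
V₂ = V₁ · sin φ₁ / sin φ₂ = 32.0 × sin 54° / sin 27°
V₂ = 32.0 × 0.8090/0.4540 = 57 m/s

57 m/s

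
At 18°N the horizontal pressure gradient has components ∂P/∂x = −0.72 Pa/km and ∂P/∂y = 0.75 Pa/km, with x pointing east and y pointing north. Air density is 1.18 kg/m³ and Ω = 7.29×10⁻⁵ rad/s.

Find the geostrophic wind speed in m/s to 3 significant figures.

Coriolis parameter at 18°N:
f = 2Ω sin φ = 2 × 7.29×10⁻⁵ × sin 18° = 4.51×10⁻⁵ s⁻¹
Component geostrophic relations (x east, y north):
u_g = −(1/(fρ)) ∂P/∂y,  v_g = (1/(fρ)) ∂P/∂x
u_g = −(0.75×10⁻³)/(4.51×10⁻⁵ × 1.18) = −14.1 m/s;  v_g = (−0.72×10⁻³)/(4.51×10⁻⁵ × 1.18) = −13.5 m/s
|V_g| = √(u_g² + v_g²) = 19.6 m/s

19.6 m/s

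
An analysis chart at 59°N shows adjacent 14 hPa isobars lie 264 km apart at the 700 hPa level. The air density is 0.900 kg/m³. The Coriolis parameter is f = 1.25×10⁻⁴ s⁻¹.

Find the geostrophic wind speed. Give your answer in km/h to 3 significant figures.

Pressure gradient: |∂P/∂n| = 1400 Pa / 264000 m = 5.30×10⁻³ Pa/m
Geostrophic balance (pressure-gradient force = Coriolis force):
V_g = (1/(fρ)) |∂P/∂n| = 5.30×10⁻³ / (1.25×10⁻⁴ × 0.900) = 47.1 m/s
Converting: 47.1 m/s × 3.6 = 170 km/h

170 km/h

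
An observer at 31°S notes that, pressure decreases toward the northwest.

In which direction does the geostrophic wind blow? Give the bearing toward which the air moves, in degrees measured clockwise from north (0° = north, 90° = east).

225°

The pressure-gradient force points toward the northwest (bearing 315°).
Geostrophic balance: in the Southern Hemisphere the Coriolis force deflects motion to the left, so the geostrophic wind blows 90° to the left of the pressure-gradient force (low pressure on the right).
Rotating 315° by 90° counterclockwise gives 225° — the wind blows toward the southwest.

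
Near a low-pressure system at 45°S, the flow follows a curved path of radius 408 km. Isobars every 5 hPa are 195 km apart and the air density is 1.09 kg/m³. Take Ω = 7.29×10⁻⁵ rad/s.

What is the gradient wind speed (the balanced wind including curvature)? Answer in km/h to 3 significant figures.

59.1 km/h

Coriolis parameter at 45°S:
f = 2Ω sin φ = 2 × 7.29×10⁻⁵ × sin 45° = 1.03×10⁻⁴ s⁻¹
Pressure gradient: |∂P/∂n| = 500 Pa / 195000 m = 2.56×10⁻³ Pa/m
Geostrophic speed: V_g = |∂P/∂n|/(fρ) = 2.56×10⁻³/(1.03×10⁻⁴ × 1.09) = 22.8 m/s
Around a low, centrifugal force acts outward with Coriolis, so pressure-gradient force balances both:
(1/ρ)|∂P/∂n| = fV + V²/R  →  V² + fR·V − fR·V_g = 0
With fR = 1.03×10⁻⁴ × 408×10³ m = 42.1 m/s:
V = [−fR + √((fR)² + 4 fR V_g)]/2 = [−42.1 + √(42.1² + 4×42.1×22.8)]/2 = 16.4 m/s
Subgeostrophic (V < V_g = 22.8 m/s), as expected around a low.
Converting: 16.4 m/s × 3.6 = 59.1 km/h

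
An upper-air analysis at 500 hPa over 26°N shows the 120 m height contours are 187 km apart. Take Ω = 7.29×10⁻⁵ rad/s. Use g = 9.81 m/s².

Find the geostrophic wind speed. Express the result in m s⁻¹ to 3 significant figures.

98.5 m s⁻¹

Coriolis parameter at 26°N:
f = 2Ω sin φ = 2 × 7.29×10⁻⁵ × sin 26° = 6.39×10⁻⁵ s⁻¹
Height gradient: |∂Z/∂n| = 120 m / 187000 m = 6.42×10⁻⁴
On a pressure surface, geostrophic balance gives V_g = (g/f)|∂Z/∂n|:
V_g = 9.81 × 6.42×10⁻⁴ / 6.39×10⁻⁵ = 98.5 m/s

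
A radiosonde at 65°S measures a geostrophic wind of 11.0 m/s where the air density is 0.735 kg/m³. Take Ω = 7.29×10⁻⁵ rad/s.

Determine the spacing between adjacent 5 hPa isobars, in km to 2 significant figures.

470 km

Coriolis parameter at 65°S:
f = 2Ω sin φ = 2 × 7.29×10⁻⁵ × sin 65° = 1.32×10⁻⁴ s⁻¹
Geostrophic balance rearranged: |∂P/∂n| = f ρ V_g
|∂P/∂n| = 1.32×10⁻⁴ × 0.735 × 11.0 = 1.07×10⁻³ Pa/m
Isobar spacing: Δn = ΔP/|∂P/∂n| = 500 Pa / 1.07×10⁻³ Pa/m = 468012 m ≈ 470 km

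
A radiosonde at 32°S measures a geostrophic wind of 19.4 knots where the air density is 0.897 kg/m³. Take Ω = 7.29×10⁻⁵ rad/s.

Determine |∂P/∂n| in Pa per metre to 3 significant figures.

Coriolis parameter at 32°S:
f = 2Ω sin φ = 2 × 7.29×10⁻⁵ × sin 32° = 7.73×10⁻⁵ s⁻¹
Wind speed in SI: 19.4 knots = 9.98 m/s
Geostrophic balance rearranged: |∂P/∂n| = f ρ V_g
|∂P/∂n| = 7.73×10⁻⁵ × 0.897 × 9.98 = 6.92×10⁻⁴ Pa/m

6.92×10⁻⁴ Pa/m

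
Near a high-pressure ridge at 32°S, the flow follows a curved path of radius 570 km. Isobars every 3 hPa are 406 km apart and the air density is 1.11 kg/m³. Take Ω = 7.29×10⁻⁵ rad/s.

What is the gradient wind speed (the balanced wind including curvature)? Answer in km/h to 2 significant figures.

Coriolis parameter at 32°S:
f = 2Ω sin φ = 2 × 7.29×10⁻⁵ × sin 32° = 7.73×10⁻⁵ s⁻¹
Pressure gradient: |∂P/∂n| = 300 Pa / 406000 m = 7.39×10⁻⁴ Pa/m
Geostrophic speed: V_g = |∂P/∂n|/(fρ) = 7.39×10⁻⁴/(7.73×10⁻⁵ × 1.11) = 8.62 m/s
Around a high, pressure-gradient force acts outward with centrifugal, so Coriolis balances both:
fV = (1/ρ)|∂P/∂n| + V²/R  →  V² − fR·V + fR·V_g = 0
With fR = 7.73×10⁻⁵ × 570×10³ m = 44.0 m/s:
V = [fR − √((fR)² − 4 fR V_g)]/2 = [44.0 − √(44.0² − 4×44.0×8.62)]/2 = 11.8 m/s
Supergeostrophic (V > V_g = 8.62 m/s), as expected around a high.
Converting: 11.8 m/s × 3.6 = 42 km/h

42 km/h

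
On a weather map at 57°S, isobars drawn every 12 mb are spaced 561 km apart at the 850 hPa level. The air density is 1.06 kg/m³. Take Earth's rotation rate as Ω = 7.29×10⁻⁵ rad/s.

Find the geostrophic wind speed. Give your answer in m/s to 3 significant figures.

16.5 m/s

Coriolis parameter at 57°S:
f = 2Ω sin φ = 2 × 7.29×10⁻⁵ × sin 57° = 1.22×10⁻⁴ s⁻¹
Pressure gradient: |∂P/∂n| = 1200 Pa / 561000 m = 2.14×10⁻³ Pa/m
Geostrophic balance (pressure-gradient force = Coriolis force):
V_g = (1/(fρ)) |∂P/∂n| = 2.14×10⁻³ / (1.22×10⁻⁴ × 1.06) = 16.5 m/s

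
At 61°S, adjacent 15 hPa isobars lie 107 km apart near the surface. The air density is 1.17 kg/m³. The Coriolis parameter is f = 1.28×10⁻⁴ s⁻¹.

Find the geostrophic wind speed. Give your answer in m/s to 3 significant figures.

93.6 m/s

Pressure gradient: |∂P/∂n| = 1500 Pa / 107000 m = 1.40×10⁻² Pa/m
Geostrophic balance (pressure-gradient force = Coriolis force):
V_g = (1/(fρ)) |∂P/∂n| = 1.40×10⁻² / (1.28×10⁻⁴ × 1.17) = 93.6 m/s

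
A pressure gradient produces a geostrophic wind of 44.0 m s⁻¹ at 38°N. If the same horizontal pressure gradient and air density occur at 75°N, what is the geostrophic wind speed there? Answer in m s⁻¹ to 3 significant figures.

28.0 m s⁻¹

With the same pressure gradient and density, V_g ∝ 1/f ∝ 1/sin φ.
V₂ = V₁ · sin φ₁ / sin φ₂ = 44.0 × sin 38° / sin 75°
V₂ = 44.0 × 0.6157/0.9659 = 28.0 m s⁻¹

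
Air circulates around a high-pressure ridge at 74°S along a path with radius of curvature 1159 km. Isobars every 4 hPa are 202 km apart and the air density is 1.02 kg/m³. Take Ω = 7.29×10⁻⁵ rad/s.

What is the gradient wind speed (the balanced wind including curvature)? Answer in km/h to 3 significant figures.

55.0 km/h

Coriolis parameter at 74°S:
f = 2Ω sin φ = 2 × 7.29×10⁻⁵ × sin 74° = 1.40×10⁻⁴ s⁻¹
Pressure gradient: |∂P/∂n| = 400 Pa / 202000 m = 1.98×10⁻³ Pa/m
Geostrophic speed: V_g = |∂P/∂n|/(fρ) = 1.98×10⁻³/(1.40×10⁻⁴ × 1.02) = 13.9 m/s
Around a high, pressure-gradient force acts outward with centrifugal, so Coriolis balances both:
fV = (1/ρ)|∂P/∂n| + V²/R  →  V² − fR·V + fR·V_g = 0
With fR = 1.40×10⁻⁴ × 1159×10³ m = 162 m/s:
V = [fR − √((fR)² − 4 fR V_g)]/2 = [162 − √(162² − 4×162×13.9)]/2 = 15.3 m/s
Supergeostrophic (V > V_g = 13.9 m/s), as expected around a high.
Converting: 15.3 m/s × 3.6 = 55.0 km/h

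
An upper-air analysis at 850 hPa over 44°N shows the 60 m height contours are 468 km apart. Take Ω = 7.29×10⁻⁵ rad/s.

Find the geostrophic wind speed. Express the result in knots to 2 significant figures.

24 knots

Coriolis parameter at 44°N:
f = 2Ω sin φ = 2 × 7.29×10⁻⁵ × sin 44° = 1.01×10⁻⁴ s⁻¹
Height gradient: |∂Z/∂n| = 60 m / 468000 m = 1.28×10⁻⁴
On a pressure surface, geostrophic balance gives V_g = (g/f)|∂Z/∂n|:
V_g = 9.81 × 1.28×10⁻⁴ / 1.01×10⁻⁴ = 12.4 m/s
Converting: 12.4 m/s × 1.944 = 24 knots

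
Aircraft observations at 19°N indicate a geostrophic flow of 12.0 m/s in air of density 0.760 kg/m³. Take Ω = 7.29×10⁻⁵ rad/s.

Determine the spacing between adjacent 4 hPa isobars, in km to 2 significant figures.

Coriolis parameter at 19°N:
f = 2Ω sin φ = 2 × 7.29×10⁻⁵ × sin 19° = 4.75×10⁻⁵ s⁻¹
Geostrophic balance rearranged: |∂P/∂n| = f ρ V_g
|∂P/∂n| = 4.75×10⁻⁵ × 0.760 × 12.0 = 4.33×10⁻⁴ Pa/m
Isobar spacing: Δn = ΔP/|∂P/∂n| = 400 Pa / 4.33×10⁻⁴ Pa/m = 923987 m ≈ 920 km

920 km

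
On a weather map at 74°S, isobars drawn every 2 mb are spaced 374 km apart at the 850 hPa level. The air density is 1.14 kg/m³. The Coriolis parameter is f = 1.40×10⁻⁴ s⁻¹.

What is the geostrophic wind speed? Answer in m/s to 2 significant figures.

Pressure gradient: |∂P/∂n| = 200 Pa / 374000 m = 5.35×10⁻⁴ Pa/m
Geostrophic balance (pressure-gradient force = Coriolis force):
V_g = (1/(fρ)) |∂P/∂n| = 5.35×10⁻⁴ / (1.40×10⁻⁴ × 1.14) = 3.35 m/s

3.4 m/s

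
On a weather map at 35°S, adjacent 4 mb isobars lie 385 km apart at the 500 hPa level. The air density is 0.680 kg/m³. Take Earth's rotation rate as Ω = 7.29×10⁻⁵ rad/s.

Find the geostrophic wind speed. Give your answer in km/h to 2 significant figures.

Coriolis parameter at 35°S:
f = 2Ω sin φ = 2 × 7.29×10⁻⁵ × sin 35° = 8.36×10⁻⁵ s⁻¹
Pressure gradient: |∂P/∂n| = 400 Pa / 385000 m = 1.04×10⁻³ Pa/m
Geostrophic balance (pressure-gradient force = Coriolis force):
V_g = (1/(fρ)) |∂P/∂n| = 1.04×10⁻³ / (8.36×10⁻⁵ × 0.680) = 18.3 m/s
Converting: 18.3 m/s × 3.6 = 66 km/h

66 km/h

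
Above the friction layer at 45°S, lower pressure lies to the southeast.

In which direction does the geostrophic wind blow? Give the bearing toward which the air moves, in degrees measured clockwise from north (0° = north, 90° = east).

045°

The pressure-gradient force points toward the southeast (bearing 135°).
Geostrophic balance: in the Southern Hemisphere the Coriolis force deflects motion to the left, so the geostrophic wind blows 90° to the left of the pressure-gradient force (low pressure on the right).
Rotating 135° by 90° counterclockwise gives 045° — the wind blows toward the northeast.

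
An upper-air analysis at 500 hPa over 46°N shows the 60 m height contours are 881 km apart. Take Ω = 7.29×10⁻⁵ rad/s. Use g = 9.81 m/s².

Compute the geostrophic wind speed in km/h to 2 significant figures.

Coriolis parameter at 46°N:
f = 2Ω sin φ = 2 × 7.29×10⁻⁵ × sin 46° = 1.05×10⁻⁴ s⁻¹
Height gradient: |∂Z/∂n| = 60 m / 881000 m = 6.81×10⁻⁵
On a pressure surface, geostrophic balance gives V_g = (g/f)|∂Z/∂n|:
V_g = 9.81 × 6.81×10⁻⁵ / 1.05×10⁻⁴ = 6.37 m/s
Converting: 6.37 m/s × 3.6 = 23 km/h

23 km/h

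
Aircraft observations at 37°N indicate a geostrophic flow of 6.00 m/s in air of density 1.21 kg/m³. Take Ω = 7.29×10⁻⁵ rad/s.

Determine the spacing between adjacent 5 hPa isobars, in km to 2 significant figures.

780 km

Coriolis parameter at 37°N:
f = 2Ω sin φ = 2 × 7.29×10⁻⁵ × sin 37° = 8.77×10⁻⁵ s⁻¹
Geostrophic balance rearranged: |∂P/∂n| = f ρ V_g
|∂P/∂n| = 8.77×10⁻⁵ × 1.21 × 6.00 = 6.37×10⁻⁴ Pa/m
Isobar spacing: Δn = ΔP/|∂P/∂n| = 500 Pa / 6.37×10⁻⁴ Pa/m = 784897 m ≈ 780 km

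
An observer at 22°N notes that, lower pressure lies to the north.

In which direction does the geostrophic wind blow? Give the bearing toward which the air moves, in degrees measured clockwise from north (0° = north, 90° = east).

The pressure-gradient force points toward the north (bearing 000°).
Geostrophic balance: in the Northern Hemisphere the Coriolis force deflects motion to the right, so the geostrophic wind blows 90° to the right of the pressure-gradient force (low pressure on the left).
Rotating 000° by 90° clockwise gives 090° — the wind blows toward the east.

090°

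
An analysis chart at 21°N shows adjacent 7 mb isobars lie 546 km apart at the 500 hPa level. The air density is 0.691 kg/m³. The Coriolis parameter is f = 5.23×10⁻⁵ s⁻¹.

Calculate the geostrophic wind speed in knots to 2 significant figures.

Pressure gradient: |∂P/∂n| = 700 Pa / 546000 m = 1.28×10⁻³ Pa/m
Geostrophic balance (pressure-gradient force = Coriolis force):
V_g = (1/(fρ)) |∂P/∂n| = 1.28×10⁻³ / (5.23×10⁻⁵ × 0.691) = 35.5 m/s
Converting: 35.5 m/s × 1.944 = 69 knots

69 knots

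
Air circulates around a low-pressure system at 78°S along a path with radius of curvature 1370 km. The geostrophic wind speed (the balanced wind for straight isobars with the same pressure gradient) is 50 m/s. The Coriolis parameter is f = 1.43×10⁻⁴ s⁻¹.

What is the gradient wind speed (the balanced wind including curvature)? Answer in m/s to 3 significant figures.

41.3 m/s

Around a low, centrifugal force acts outward with Coriolis, so pressure-gradient force balances both:
(1/ρ)|∂P/∂n| = fV + V²/R  →  V² + fR·V − fR·V_g = 0
With fR = 1.43×10⁻⁴ × 1370×10³ m = 196 m/s:
V = [−fR + √((fR)² + 4 fR V_g)]/2 = [−196 + √(196² + 4×196×50)]/2 = 41.3 m/s
Subgeostrophic (V < V_g = 50 m/s), as expected around a low.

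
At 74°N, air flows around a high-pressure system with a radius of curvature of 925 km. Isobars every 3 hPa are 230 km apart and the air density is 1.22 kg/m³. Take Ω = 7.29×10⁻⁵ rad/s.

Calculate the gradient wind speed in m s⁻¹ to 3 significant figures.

Coriolis parameter at 74°N:
f = 2Ω sin φ = 2 × 7.29×10⁻⁵ × sin 74° = 1.40×10⁻⁴ s⁻¹
Pressure gradient: |∂P/∂n| = 300 Pa / 230000 m = 1.30×10⁻³ Pa/m
Geostrophic speed: V_g = |∂P/∂n|/(fρ) = 1.30×10⁻³/(1.40×10⁻⁴ × 1.22) = 7.63 m/s
Around a high, pressure-gradient force acts outward with centrifugal, so Coriolis balances both:
fV = (1/ρ)|∂P/∂n| + V²/R  →  V² − fR·V + fR·V_g = 0
With fR = 1.40×10⁻⁴ × 925×10³ m = 130 m/s:
V = [fR − √((fR)² − 4 fR V_g)]/2 = [130 − √(130² − 4×130×7.63)]/2 = 8.14 m/s
Supergeostrophic (V > V_g = 7.63 m/s), as expected around a high.

8.14 m s⁻¹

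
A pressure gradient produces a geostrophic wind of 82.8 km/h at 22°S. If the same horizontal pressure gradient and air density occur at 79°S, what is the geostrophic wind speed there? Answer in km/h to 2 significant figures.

32 km/h

With the same pressure gradient and density, V_g ∝ 1/f ∝ 1/sin φ.
V₂ = V₁ · sin φ₁ / sin φ₂ = 82.8 × sin 22° / sin 79°
V₂ = 82.8 × 0.3746/0.9816 = 32 km/h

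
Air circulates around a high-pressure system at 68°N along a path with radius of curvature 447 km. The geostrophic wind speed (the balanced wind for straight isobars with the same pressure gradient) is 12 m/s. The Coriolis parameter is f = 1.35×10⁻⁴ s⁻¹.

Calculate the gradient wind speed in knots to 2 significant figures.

32 knots

Around a high, pressure-gradient force acts outward with centrifugal, so Coriolis balances both:
fV = (1/ρ)|∂P/∂n| + V²/R  →  V² − fR·V + fR·V_g = 0
With fR = 1.35×10⁻⁴ × 447×10³ m = 60.3 m/s:
V = [fR − √((fR)² − 4 fR V_g)]/2 = [60.3 − √(60.3² − 4×60.3×12)]/2 = 16.5 m/s
Supergeostrophic (V > V_g = 12 m/s), as expected around a high.
Converting: 16.5 m/s × 1.944 = 32 knots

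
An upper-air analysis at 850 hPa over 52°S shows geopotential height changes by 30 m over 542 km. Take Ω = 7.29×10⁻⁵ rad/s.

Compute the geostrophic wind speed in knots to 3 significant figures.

9.19 knots

Coriolis parameter at 52°S:
f = 2Ω sin φ = 2 × 7.29×10⁻⁵ × sin 52° = 1.15×10⁻⁴ s⁻¹
Height gradient: |∂Z/∂n| = 30 m / 542000 m = 5.54×10⁻⁵
On a pressure surface, geostrophic balance gives V_g = (g/f)|∂Z/∂n|:
V_g = 9.81 × 5.54×10⁻⁵ / 1.15×10⁻⁴ = 4.73 m/s
Converting: 4.73 m/s × 1.944 = 9.19 knots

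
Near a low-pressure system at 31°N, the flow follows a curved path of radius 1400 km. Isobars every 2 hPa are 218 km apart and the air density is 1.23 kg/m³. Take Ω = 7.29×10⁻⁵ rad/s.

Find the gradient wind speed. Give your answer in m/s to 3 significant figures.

Coriolis parameter at 31°N:
f = 2Ω sin φ = 2 × 7.29×10⁻⁵ × sin 31° = 7.51×10⁻⁵ s⁻¹
Pressure gradient: |∂P/∂n| = 200 Pa / 218000 m = 9.17×10⁻⁴ Pa/m
Geostrophic speed: V_g = |∂P/∂n|/(fρ) = 9.17×10⁻⁴/(7.51×10⁻⁵ × 1.23) = 9.93 m/s
Around a low, centrifugal force acts outward with Coriolis, so pressure-gradient force balances both:
(1/ρ)|∂P/∂n| = fV + V²/R  →  V² + fR·V − fR·V_g = 0
With fR = 7.51×10⁻⁵ × 1400×10³ m = 105 m/s:
V = [−fR + √((fR)² + 4 fR V_g)]/2 = [−105 + √(105² + 4×105×9.93)]/2 = 9.14 m/s
Subgeostrophic (V < V_g = 9.93 m/s), as expected around a low.

9.14 m/s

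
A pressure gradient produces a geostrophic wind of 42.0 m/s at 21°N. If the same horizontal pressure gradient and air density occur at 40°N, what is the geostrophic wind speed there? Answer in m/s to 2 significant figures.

23 m/s

With the same pressure gradient and density, V_g ∝ 1/f ∝ 1/sin φ.
V₂ = V₁ · sin φ₁ / sin φ₂ = 42.0 × sin 21° / sin 40°
V₂ = 42.0 × 0.3584/0.6428 = 23 m/s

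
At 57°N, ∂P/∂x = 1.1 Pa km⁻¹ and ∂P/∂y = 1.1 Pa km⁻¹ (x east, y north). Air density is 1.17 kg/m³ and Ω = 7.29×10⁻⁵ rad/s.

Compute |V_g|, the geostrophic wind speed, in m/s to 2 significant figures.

11 m/s

Coriolis parameter at 57°N:
f = 2Ω sin φ = 2 × 7.29×10⁻⁵ × sin 57° = 1.22×10⁻⁴ s⁻¹
Component geostrophic relations (x east, y north):
u_g = −(1/(fρ)) ∂P/∂y,  v_g = (1/(fρ)) ∂P/∂x
u_g = −(1.1×10⁻³)/(1.22×10⁻⁴ × 1.17) = −7.69 m/s;  v_g = (1.1×10⁻³)/(1.22×10⁻⁴ × 1.17) = 7.69 m/s
|V_g| = √(u_g² + v_g²) = 10.9 m/s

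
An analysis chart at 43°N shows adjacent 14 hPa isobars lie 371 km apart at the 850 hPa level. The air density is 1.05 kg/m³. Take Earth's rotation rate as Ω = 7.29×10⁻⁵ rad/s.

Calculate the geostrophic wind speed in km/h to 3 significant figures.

130 km/h

Coriolis parameter at 43°N:
f = 2Ω sin φ = 2 × 7.29×10⁻⁵ × sin 43° = 9.94×10⁻⁵ s⁻¹
Pressure gradient: |∂P/∂n| = 1400 Pa / 371000 m = 3.77×10⁻³ Pa/m
Geostrophic balance (pressure-gradient force = Coriolis force):
V_g = (1/(fρ)) |∂P/∂n| = 3.77×10⁻³ / (9.94×10⁻⁵ × 1.05) = 36.1 m/s
Converting: 36.1 m/s × 3.6 = 130 km/h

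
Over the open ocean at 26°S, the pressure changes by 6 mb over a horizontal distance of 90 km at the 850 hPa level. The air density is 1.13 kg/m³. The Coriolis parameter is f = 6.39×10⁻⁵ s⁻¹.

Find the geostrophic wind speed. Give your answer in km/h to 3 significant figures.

332 km/h

Pressure gradient: |∂P/∂n| = 600 Pa / 90000 m = 6.67×10⁻³ Pa/m
Geostrophic balance (pressure-gradient force = Coriolis force):
V_g = (1/(fρ)) |∂P/∂n| = 6.67×10⁻³ / (6.39×10⁻⁵ × 1.13) = 92.3 m/s
Converting: 92.3 m/s × 3.6 = 332 km/h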